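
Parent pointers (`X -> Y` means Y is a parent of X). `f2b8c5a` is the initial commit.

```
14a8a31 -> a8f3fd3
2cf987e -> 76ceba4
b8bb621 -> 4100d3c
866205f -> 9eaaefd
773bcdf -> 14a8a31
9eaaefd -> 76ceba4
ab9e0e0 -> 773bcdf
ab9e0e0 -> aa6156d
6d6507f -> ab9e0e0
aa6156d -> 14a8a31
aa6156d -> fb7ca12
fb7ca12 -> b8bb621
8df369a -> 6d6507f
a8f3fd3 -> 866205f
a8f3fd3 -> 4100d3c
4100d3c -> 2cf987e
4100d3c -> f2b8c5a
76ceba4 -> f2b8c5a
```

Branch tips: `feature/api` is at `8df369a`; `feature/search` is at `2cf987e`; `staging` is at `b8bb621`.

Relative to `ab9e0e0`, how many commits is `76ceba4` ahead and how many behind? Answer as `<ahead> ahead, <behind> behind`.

Reachable from 76ceba4: {76ceba4, f2b8c5a}.
Reachable from ab9e0e0: {14a8a31, 2cf987e, 4100d3c, 76ceba4, 773bcdf, 866205f, 9eaaefd, a8f3fd3, aa6156d, ab9e0e0, b8bb621, f2b8c5a, fb7ca12}.
Only in 76ceba4's history (ahead): {} — 0.
Only in ab9e0e0's history (behind): {14a8a31, 2cf987e, 4100d3c, 773bcdf, 866205f, 9eaaefd, a8f3fd3, aa6156d, ab9e0e0, b8bb621, fb7ca12} — 11.

0 ahead, 11 behind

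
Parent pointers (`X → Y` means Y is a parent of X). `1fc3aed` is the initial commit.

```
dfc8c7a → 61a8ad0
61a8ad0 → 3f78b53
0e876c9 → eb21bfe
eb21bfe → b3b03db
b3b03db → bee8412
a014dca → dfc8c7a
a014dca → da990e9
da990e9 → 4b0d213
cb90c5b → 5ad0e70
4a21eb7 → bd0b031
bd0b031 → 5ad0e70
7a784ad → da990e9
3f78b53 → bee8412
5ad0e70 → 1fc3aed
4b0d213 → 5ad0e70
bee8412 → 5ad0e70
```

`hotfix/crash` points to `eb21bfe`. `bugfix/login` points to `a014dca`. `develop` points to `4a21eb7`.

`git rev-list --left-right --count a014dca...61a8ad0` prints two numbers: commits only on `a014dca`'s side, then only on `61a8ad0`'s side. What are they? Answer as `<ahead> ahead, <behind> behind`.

Reachable from a014dca: {1fc3aed, 3f78b53, 4b0d213, 5ad0e70, 61a8ad0, a014dca, bee8412, da990e9, dfc8c7a}.
Reachable from 61a8ad0: {1fc3aed, 3f78b53, 5ad0e70, 61a8ad0, bee8412}.
Only in a014dca's history (ahead): {4b0d213, a014dca, da990e9, dfc8c7a} — 4.
Only in 61a8ad0's history (behind): {} — 0.

4 ahead, 0 behind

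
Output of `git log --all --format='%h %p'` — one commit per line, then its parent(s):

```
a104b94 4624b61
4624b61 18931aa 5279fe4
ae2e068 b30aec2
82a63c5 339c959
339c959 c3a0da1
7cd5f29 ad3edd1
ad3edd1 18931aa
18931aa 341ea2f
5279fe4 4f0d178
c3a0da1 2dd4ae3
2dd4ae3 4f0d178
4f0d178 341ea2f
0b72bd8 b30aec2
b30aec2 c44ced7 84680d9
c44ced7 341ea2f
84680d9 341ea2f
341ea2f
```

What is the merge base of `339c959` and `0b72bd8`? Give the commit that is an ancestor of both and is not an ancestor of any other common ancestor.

Ancestors of 339c959: {2dd4ae3, 339c959, 341ea2f, 4f0d178, c3a0da1}.
Ancestors of 0b72bd8: {0b72bd8, 341ea2f, 84680d9, b30aec2, c44ced7}.
Common ancestors: {341ea2f}.
The only common ancestor is 341ea2f, so it is the merge base.

341ea2f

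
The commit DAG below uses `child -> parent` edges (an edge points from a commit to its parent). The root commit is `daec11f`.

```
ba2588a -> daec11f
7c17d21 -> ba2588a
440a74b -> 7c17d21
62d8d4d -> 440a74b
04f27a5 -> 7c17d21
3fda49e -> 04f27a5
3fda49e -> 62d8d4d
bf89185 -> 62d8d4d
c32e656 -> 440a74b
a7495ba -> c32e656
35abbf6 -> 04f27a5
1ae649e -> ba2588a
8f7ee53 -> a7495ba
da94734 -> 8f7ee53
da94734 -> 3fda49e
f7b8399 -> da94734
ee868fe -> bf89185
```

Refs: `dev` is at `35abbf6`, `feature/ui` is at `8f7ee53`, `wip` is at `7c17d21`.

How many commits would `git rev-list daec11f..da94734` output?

10

Reachable from da94734: {04f27a5, 3fda49e, 440a74b, 62d8d4d, 7c17d21, 8f7ee53, a7495ba, ba2588a, c32e656, da94734, daec11f}.
Reachable from daec11f: {daec11f}.
In da94734's history but not daec11f's: {04f27a5, 3fda49e, 440a74b, 62d8d4d, 7c17d21, 8f7ee53, a7495ba, ba2588a, c32e656, da94734} — 10 commits.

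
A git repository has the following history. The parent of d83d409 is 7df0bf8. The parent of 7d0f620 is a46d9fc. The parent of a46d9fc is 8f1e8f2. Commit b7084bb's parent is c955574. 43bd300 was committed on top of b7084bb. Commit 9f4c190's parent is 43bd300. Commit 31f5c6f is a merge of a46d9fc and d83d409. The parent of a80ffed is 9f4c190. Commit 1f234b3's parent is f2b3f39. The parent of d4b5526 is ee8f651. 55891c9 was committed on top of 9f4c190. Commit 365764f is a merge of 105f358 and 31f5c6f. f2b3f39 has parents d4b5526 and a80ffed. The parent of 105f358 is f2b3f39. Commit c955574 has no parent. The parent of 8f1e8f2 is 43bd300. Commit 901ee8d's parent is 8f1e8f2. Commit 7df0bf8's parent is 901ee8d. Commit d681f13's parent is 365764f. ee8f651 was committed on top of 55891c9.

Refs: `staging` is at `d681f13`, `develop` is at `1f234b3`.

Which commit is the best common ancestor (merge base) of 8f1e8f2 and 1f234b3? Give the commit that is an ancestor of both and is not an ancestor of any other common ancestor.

43bd300

Ancestors of 8f1e8f2: {43bd300, 8f1e8f2, b7084bb, c955574}.
Ancestors of 1f234b3: {1f234b3, 43bd300, 55891c9, 9f4c190, a80ffed, b7084bb, c955574, d4b5526, ee8f651, f2b3f39}.
Common ancestors: {43bd300, b7084bb, c955574}.
Among these, 43bd300 is not an ancestor of any other common ancestor — it is the merge base.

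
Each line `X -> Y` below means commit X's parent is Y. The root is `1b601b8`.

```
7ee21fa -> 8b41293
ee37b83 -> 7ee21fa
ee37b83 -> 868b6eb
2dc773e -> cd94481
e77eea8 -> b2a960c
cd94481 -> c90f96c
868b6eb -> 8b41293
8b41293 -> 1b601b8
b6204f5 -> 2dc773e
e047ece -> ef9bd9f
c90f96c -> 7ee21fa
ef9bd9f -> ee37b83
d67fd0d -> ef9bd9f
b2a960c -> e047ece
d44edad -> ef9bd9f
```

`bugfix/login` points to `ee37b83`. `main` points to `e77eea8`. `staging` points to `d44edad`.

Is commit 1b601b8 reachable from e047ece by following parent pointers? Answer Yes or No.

Ancestors of e047ece (commits reachable by following parents): {1b601b8, 7ee21fa, 868b6eb, 8b41293, e047ece, ee37b83, ef9bd9f}.
1b601b8 is in that set, so it is an ancestor of e047ece.

Yes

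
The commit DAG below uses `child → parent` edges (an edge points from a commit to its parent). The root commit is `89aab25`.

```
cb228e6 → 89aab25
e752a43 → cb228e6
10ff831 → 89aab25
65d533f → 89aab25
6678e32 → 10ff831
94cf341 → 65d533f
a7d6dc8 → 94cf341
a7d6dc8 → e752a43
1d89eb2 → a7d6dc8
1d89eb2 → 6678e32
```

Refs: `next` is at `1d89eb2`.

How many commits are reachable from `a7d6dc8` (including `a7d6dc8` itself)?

Walking parent pointers from a7d6dc8: reachable set = {65d533f, 89aab25, 94cf341, a7d6dc8, cb228e6, e752a43}.
That is 6 commits.

6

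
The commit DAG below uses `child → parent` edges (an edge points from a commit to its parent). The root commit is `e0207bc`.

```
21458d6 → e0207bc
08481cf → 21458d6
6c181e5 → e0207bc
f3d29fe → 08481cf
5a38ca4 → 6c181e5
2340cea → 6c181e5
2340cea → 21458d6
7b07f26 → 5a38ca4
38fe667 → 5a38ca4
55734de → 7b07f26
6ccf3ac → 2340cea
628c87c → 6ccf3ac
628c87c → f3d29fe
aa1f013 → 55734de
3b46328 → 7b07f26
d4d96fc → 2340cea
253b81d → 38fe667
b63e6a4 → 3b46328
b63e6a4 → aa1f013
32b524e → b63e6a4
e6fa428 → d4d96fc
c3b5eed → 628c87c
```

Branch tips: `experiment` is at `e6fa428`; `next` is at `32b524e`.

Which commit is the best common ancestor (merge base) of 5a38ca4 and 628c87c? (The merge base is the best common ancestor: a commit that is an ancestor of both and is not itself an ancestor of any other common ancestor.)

6c181e5

Ancestors of 5a38ca4: {5a38ca4, 6c181e5, e0207bc}.
Ancestors of 628c87c: {08481cf, 21458d6, 2340cea, 628c87c, 6c181e5, 6ccf3ac, e0207bc, f3d29fe}.
Common ancestors: {6c181e5, e0207bc}.
Among these, 6c181e5 is not an ancestor of any other common ancestor — it is the merge base.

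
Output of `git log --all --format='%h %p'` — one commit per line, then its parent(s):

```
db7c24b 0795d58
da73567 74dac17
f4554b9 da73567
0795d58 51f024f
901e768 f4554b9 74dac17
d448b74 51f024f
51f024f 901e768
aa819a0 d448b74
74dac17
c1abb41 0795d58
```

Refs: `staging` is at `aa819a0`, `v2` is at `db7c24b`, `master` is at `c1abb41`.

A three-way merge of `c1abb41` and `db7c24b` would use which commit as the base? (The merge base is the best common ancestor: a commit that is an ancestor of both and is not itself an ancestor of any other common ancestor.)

Ancestors of c1abb41: {0795d58, 51f024f, 74dac17, 901e768, c1abb41, da73567, f4554b9}.
Ancestors of db7c24b: {0795d58, 51f024f, 74dac17, 901e768, da73567, db7c24b, f4554b9}.
Common ancestors: {0795d58, 51f024f, 74dac17, 901e768, da73567, f4554b9}.
Among these, 0795d58 is not an ancestor of any other common ancestor — it is the merge base.

0795d58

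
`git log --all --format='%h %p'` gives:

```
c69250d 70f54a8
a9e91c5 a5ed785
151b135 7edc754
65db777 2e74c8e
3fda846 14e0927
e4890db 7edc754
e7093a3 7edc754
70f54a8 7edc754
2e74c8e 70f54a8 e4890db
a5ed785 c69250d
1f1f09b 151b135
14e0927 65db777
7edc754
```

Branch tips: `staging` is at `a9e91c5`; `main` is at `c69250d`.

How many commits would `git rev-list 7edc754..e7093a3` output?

Reachable from e7093a3: {7edc754, e7093a3}.
Reachable from 7edc754: {7edc754}.
In e7093a3's history but not 7edc754's: {e7093a3} — 1 commit.

1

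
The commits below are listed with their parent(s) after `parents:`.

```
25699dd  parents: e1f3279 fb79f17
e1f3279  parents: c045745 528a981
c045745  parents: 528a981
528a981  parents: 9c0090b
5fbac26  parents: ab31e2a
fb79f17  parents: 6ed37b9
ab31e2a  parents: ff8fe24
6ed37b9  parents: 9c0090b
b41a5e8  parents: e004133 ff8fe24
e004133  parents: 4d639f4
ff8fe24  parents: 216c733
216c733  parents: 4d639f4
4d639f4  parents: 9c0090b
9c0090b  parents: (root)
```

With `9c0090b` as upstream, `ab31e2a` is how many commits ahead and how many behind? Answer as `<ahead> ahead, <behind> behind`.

4 ahead, 0 behind

Reachable from ab31e2a: {216c733, 4d639f4, 9c0090b, ab31e2a, ff8fe24}.
Reachable from 9c0090b: {9c0090b}.
Only in ab31e2a's history (ahead): {216c733, 4d639f4, ab31e2a, ff8fe24} — 4.
Only in 9c0090b's history (behind): {} — 0.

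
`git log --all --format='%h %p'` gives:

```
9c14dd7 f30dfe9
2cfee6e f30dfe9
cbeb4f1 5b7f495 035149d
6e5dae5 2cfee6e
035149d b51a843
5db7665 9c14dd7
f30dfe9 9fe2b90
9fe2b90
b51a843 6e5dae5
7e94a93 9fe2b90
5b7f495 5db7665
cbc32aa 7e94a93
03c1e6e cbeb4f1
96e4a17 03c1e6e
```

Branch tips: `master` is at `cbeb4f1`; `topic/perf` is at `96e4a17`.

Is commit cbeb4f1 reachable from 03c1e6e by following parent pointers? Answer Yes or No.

Yes

Ancestors of 03c1e6e (commits reachable by following parents): {035149d, 03c1e6e, 2cfee6e, 5b7f495, 5db7665, 6e5dae5, 9c14dd7, 9fe2b90, b51a843, cbeb4f1, f30dfe9}.
cbeb4f1 is in that set, so it is an ancestor of 03c1e6e.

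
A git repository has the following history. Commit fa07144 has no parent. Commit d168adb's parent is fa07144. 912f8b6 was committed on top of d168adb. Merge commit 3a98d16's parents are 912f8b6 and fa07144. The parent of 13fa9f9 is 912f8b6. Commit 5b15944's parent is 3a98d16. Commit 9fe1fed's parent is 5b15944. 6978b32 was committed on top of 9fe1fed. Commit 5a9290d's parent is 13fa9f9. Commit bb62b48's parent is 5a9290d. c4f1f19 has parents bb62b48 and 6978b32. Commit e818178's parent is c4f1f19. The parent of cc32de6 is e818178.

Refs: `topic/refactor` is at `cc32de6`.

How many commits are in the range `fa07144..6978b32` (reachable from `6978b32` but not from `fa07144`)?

Reachable from 6978b32: {3a98d16, 5b15944, 6978b32, 912f8b6, 9fe1fed, d168adb, fa07144}.
Reachable from fa07144: {fa07144}.
In 6978b32's history but not fa07144's: {3a98d16, 5b15944, 6978b32, 912f8b6, 9fe1fed, d168adb} — 6 commits.

6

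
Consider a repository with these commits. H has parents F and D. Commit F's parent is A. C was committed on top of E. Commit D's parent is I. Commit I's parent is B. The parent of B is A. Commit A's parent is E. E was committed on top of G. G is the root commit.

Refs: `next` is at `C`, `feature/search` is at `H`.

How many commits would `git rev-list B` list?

4

Walking parent pointers from B: reachable set = {A, B, E, G}.
That is 4 commits.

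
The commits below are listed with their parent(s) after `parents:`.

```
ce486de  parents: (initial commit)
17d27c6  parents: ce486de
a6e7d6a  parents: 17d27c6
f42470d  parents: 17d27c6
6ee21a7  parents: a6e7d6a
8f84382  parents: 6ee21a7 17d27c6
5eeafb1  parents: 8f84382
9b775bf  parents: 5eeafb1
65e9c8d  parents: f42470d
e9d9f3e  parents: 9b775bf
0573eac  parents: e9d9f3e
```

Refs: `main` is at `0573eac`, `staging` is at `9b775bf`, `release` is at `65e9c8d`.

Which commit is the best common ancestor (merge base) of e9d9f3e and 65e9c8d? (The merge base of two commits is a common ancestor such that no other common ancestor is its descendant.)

Ancestors of e9d9f3e: {17d27c6, 5eeafb1, 6ee21a7, 8f84382, 9b775bf, a6e7d6a, ce486de, e9d9f3e}.
Ancestors of 65e9c8d: {17d27c6, 65e9c8d, ce486de, f42470d}.
Common ancestors: {17d27c6, ce486de}.
Among these, 17d27c6 is not an ancestor of any other common ancestor — it is the merge base.

17d27c6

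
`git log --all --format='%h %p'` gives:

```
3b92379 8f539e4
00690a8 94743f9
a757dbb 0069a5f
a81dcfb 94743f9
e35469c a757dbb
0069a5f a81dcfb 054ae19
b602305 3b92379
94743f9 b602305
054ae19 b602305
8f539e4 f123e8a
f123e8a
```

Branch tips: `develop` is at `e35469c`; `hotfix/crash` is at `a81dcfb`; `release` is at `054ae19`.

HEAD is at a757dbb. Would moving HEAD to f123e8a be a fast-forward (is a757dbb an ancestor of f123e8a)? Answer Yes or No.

A fast-forward from a757dbb to f123e8a is possible iff a757dbb is an ancestor of f123e8a.
Ancestors of f123e8a: {f123e8a}.
a757dbb is not among them, so fast-forward is not possible.

No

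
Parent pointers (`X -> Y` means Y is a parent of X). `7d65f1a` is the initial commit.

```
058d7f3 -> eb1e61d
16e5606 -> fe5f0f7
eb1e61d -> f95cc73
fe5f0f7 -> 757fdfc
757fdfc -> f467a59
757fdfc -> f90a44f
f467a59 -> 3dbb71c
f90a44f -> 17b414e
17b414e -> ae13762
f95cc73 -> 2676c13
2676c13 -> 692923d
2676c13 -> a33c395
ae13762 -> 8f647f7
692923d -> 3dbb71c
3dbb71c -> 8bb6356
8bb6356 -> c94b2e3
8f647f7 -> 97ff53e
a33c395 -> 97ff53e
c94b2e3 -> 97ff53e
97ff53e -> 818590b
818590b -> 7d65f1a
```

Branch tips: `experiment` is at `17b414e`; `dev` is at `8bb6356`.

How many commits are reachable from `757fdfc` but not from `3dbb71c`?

Reachable from 757fdfc: {17b414e, 3dbb71c, 757fdfc, 7d65f1a, 818590b, 8bb6356, 8f647f7, 97ff53e, ae13762, c94b2e3, f467a59, f90a44f}.
Reachable from 3dbb71c: {3dbb71c, 7d65f1a, 818590b, 8bb6356, 97ff53e, c94b2e3}.
In 757fdfc's history but not 3dbb71c's: {17b414e, 757fdfc, 8f647f7, ae13762, f467a59, f90a44f} — 6 commits.

6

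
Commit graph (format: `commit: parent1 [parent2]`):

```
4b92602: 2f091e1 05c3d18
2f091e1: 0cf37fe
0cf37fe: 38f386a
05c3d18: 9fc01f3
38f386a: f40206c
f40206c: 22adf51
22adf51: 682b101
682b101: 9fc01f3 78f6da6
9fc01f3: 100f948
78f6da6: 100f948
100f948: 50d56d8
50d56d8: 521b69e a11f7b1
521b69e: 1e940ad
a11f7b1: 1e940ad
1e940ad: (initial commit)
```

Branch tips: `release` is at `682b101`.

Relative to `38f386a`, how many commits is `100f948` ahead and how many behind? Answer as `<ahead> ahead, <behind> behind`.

0 ahead, 6 behind

Reachable from 100f948: {100f948, 1e940ad, 50d56d8, 521b69e, a11f7b1}.
Reachable from 38f386a: {100f948, 1e940ad, 22adf51, 38f386a, 50d56d8, 521b69e, 682b101, 78f6da6, 9fc01f3, a11f7b1, f40206c}.
Only in 100f948's history (ahead): {} — 0.
Only in 38f386a's history (behind): {22adf51, 38f386a, 682b101, 78f6da6, 9fc01f3, f40206c} — 6.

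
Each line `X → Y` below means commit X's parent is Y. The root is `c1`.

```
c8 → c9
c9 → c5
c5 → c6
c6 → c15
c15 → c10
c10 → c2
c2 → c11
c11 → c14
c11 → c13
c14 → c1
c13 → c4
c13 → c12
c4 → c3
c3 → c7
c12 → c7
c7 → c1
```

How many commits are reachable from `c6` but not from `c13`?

6

Reachable from c6: {c1, c10, c11, c12, c13, c14, c15, c2, c3, c4, c6, c7}.
Reachable from c13: {c1, c12, c13, c3, c4, c7}.
In c6's history but not c13's: {c10, c11, c14, c15, c2, c6} — 6 commits.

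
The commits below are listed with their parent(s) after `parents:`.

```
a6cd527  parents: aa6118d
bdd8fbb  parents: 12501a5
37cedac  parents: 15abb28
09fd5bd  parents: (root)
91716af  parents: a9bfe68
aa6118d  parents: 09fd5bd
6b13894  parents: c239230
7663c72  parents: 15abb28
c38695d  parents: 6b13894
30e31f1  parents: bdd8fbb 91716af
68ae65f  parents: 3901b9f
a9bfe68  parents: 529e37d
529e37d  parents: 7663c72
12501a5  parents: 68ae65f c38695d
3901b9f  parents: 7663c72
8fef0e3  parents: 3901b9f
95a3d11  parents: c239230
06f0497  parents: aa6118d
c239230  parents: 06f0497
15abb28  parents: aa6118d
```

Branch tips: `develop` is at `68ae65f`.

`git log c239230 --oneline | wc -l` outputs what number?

Walking parent pointers from c239230: reachable set = {06f0497, 09fd5bd, aa6118d, c239230}.
That is 4 commits.

4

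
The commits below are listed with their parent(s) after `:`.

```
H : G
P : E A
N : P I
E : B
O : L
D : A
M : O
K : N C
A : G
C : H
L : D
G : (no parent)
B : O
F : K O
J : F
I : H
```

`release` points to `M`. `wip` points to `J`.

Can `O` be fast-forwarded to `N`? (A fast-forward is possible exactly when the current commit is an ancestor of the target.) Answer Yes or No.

A fast-forward from O to N is possible iff O is an ancestor of N.
Ancestors of N: {A, B, D, E, G, H, I, L, N, O, P}.
O is among them, so fast-forward is possible.

Yes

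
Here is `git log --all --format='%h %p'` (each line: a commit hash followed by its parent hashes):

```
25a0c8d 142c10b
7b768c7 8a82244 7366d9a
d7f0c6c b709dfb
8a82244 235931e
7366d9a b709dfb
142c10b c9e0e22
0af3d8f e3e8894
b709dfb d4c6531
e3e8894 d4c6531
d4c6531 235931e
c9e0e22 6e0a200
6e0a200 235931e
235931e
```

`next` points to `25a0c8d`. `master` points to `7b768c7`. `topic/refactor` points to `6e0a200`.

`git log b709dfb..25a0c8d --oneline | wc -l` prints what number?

4

Reachable from 25a0c8d: {142c10b, 235931e, 25a0c8d, 6e0a200, c9e0e22}.
Reachable from b709dfb: {235931e, b709dfb, d4c6531}.
In 25a0c8d's history but not b709dfb's: {142c10b, 25a0c8d, 6e0a200, c9e0e22} — 4 commits.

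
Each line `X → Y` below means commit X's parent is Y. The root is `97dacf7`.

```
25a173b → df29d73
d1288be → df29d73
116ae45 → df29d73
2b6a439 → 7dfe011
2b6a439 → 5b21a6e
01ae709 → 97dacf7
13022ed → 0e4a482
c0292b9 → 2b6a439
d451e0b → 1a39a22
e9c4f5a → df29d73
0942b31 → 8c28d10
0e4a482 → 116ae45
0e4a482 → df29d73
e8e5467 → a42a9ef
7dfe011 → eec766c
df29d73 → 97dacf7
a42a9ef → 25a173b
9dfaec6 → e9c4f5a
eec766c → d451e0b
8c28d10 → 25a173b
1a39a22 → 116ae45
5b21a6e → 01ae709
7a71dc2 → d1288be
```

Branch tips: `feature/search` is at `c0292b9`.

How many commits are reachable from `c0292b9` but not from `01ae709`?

Reachable from c0292b9: {01ae709, 116ae45, 1a39a22, 2b6a439, 5b21a6e, 7dfe011, 97dacf7, c0292b9, d451e0b, df29d73, eec766c}.
Reachable from 01ae709: {01ae709, 97dacf7}.
In c0292b9's history but not 01ae709's: {116ae45, 1a39a22, 2b6a439, 5b21a6e, 7dfe011, c0292b9, d451e0b, df29d73, eec766c} — 9 commits.

9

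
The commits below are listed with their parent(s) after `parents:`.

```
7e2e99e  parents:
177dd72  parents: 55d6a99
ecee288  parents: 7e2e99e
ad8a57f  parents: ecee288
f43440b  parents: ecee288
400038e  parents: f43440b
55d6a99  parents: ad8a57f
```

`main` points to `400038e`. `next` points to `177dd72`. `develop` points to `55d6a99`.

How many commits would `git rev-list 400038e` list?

Walking parent pointers from 400038e: reachable set = {400038e, 7e2e99e, ecee288, f43440b}.
That is 4 commits.

4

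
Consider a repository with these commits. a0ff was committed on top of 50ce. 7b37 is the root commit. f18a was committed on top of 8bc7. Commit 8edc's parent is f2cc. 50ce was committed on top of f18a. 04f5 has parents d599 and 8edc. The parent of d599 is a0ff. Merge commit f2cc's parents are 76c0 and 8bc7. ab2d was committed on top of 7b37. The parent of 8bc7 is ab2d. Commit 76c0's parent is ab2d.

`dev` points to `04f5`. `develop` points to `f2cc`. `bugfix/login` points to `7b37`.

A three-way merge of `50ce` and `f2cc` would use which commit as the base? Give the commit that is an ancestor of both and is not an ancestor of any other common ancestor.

8bc7

Ancestors of 50ce: {50ce, 7b37, 8bc7, ab2d, f18a}.
Ancestors of f2cc: {76c0, 7b37, 8bc7, ab2d, f2cc}.
Common ancestors: {7b37, 8bc7, ab2d}.
Among these, 8bc7 is not an ancestor of any other common ancestor — it is the merge base.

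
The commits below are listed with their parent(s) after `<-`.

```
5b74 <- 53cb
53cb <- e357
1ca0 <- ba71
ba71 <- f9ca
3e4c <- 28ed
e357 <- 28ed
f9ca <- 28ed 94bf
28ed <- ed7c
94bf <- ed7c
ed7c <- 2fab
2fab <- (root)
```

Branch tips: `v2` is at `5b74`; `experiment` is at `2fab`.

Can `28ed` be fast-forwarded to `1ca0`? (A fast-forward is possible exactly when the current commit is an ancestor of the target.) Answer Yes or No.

Yes

A fast-forward from 28ed to 1ca0 is possible iff 28ed is an ancestor of 1ca0.
Ancestors of 1ca0: {1ca0, 28ed, 2fab, 94bf, ba71, ed7c, f9ca}.
28ed is among them, so fast-forward is possible.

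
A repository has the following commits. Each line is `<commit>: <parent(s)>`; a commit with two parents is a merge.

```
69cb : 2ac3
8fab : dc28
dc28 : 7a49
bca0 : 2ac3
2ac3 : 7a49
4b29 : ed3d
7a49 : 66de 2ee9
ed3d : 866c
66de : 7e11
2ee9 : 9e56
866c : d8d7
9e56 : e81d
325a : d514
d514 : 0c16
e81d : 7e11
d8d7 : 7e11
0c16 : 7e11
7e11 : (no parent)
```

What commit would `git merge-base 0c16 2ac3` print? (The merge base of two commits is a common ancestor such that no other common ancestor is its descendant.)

7e11

Ancestors of 0c16: {0c16, 7e11}.
Ancestors of 2ac3: {2ac3, 2ee9, 66de, 7a49, 7e11, 9e56, e81d}.
Common ancestors: {7e11}.
The only common ancestor is 7e11, so it is the merge base.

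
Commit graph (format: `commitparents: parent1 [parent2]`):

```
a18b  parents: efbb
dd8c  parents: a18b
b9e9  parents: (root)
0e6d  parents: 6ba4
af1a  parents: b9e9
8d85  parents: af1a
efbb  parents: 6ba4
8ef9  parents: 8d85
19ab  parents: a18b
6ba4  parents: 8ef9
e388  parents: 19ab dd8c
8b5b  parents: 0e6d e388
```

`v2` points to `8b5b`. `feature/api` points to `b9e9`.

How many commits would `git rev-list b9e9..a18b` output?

Reachable from a18b: {6ba4, 8d85, 8ef9, a18b, af1a, b9e9, efbb}.
Reachable from b9e9: {b9e9}.
In a18b's history but not b9e9's: {6ba4, 8d85, 8ef9, a18b, af1a, efbb} — 6 commits.

6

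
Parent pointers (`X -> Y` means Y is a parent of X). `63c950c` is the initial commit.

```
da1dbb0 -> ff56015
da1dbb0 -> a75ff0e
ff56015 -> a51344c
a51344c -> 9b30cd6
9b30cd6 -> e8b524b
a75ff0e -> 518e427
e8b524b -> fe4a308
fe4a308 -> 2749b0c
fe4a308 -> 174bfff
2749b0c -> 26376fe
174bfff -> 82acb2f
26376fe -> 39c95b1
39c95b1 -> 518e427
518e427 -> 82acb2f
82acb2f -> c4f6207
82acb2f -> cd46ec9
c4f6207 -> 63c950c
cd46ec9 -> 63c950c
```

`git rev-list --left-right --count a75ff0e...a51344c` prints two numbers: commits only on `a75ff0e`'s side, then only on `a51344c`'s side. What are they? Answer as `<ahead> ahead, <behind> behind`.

Reachable from a75ff0e: {518e427, 63c950c, 82acb2f, a75ff0e, c4f6207, cd46ec9}.
Reachable from a51344c: {174bfff, 26376fe, 2749b0c, 39c95b1, 518e427, 63c950c, 82acb2f, 9b30cd6, a51344c, c4f6207, cd46ec9, e8b524b, fe4a308}.
Only in a75ff0e's history (ahead): {a75ff0e} — 1.
Only in a51344c's history (behind): {174bfff, 26376fe, 2749b0c, 39c95b1, 9b30cd6, a51344c, e8b524b, fe4a308} — 8.

1 ahead, 8 behind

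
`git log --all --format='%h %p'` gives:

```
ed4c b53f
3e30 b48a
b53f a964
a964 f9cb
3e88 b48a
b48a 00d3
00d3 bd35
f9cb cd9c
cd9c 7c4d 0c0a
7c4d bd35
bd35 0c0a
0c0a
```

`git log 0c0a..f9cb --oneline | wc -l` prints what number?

Reachable from f9cb: {0c0a, 7c4d, bd35, cd9c, f9cb}.
Reachable from 0c0a: {0c0a}.
In f9cb's history but not 0c0a's: {7c4d, bd35, cd9c, f9cb} — 4 commits.

4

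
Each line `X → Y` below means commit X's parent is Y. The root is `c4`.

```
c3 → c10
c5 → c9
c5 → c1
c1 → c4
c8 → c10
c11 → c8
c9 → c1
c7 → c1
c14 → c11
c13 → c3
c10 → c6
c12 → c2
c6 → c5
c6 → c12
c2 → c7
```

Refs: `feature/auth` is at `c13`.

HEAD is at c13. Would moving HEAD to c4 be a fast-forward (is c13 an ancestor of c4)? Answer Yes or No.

A fast-forward from c13 to c4 is possible iff c13 is an ancestor of c4.
Ancestors of c4: {c4}.
c13 is not among them, so fast-forward is not possible.

No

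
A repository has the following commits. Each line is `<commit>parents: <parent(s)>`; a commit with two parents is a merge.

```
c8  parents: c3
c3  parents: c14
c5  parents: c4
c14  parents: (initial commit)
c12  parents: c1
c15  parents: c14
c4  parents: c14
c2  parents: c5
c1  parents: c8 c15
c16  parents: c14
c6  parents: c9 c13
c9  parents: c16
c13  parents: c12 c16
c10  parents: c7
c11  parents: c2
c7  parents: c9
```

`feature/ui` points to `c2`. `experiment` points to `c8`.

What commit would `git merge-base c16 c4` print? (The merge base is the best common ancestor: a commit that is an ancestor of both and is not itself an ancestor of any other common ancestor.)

Ancestors of c16: {c14, c16}.
Ancestors of c4: {c14, c4}.
Common ancestors: {c14}.
The only common ancestor is c14, so it is the merge base.

c14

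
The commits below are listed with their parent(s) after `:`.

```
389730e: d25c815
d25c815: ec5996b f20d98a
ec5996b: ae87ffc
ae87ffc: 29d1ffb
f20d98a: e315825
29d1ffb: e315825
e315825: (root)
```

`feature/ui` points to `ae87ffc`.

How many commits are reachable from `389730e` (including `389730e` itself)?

7

Walking parent pointers from 389730e: reachable set = {29d1ffb, 389730e, ae87ffc, d25c815, e315825, ec5996b, f20d98a}.
That is 7 commits.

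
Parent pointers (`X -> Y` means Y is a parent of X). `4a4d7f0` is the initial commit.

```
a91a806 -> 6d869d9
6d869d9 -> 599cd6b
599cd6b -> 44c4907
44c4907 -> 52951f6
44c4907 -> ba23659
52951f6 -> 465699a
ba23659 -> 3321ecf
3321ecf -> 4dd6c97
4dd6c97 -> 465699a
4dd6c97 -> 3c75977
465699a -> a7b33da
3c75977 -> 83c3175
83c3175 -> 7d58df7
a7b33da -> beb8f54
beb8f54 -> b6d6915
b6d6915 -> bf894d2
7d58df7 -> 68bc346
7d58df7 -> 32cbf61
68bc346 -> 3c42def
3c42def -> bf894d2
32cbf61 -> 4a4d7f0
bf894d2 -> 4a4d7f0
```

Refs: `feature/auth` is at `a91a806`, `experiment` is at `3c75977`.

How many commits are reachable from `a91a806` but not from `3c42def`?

17

Reachable from a91a806: {32cbf61, 3321ecf, 3c42def, 3c75977, 44c4907, 465699a, 4a4d7f0, 4dd6c97, 52951f6, 599cd6b, 68bc346, 6d869d9, 7d58df7, 83c3175, a7b33da, a91a806, b6d6915, ba23659, beb8f54, bf894d2}.
Reachable from 3c42def: {3c42def, 4a4d7f0, bf894d2}.
In a91a806's history but not 3c42def's: {32cbf61, 3321ecf, 3c75977, 44c4907, 465699a, 4dd6c97, 52951f6, 599cd6b, 68bc346, 6d869d9, 7d58df7, 83c3175, a7b33da, a91a806, b6d6915, ba23659, beb8f54} — 17 commits.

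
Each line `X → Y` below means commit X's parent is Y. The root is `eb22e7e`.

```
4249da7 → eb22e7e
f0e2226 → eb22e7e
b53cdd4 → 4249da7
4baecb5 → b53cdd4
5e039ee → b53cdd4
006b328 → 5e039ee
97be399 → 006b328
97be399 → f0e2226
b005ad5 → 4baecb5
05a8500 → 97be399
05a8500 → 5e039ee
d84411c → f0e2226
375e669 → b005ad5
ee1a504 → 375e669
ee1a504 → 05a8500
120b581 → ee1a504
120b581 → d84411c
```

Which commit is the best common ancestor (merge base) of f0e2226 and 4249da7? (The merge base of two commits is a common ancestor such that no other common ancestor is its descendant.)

eb22e7e

Ancestors of f0e2226: {eb22e7e, f0e2226}.
Ancestors of 4249da7: {4249da7, eb22e7e}.
Common ancestors: {eb22e7e}.
The only common ancestor is eb22e7e, so it is the merge base.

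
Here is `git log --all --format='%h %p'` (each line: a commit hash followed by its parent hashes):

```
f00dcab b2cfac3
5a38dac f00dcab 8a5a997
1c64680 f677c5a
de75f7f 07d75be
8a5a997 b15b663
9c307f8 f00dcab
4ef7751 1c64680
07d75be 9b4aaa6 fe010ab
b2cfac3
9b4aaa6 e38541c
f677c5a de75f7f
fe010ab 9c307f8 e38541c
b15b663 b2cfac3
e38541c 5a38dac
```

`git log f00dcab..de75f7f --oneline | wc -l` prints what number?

Reachable from de75f7f: {07d75be, 5a38dac, 8a5a997, 9b4aaa6, 9c307f8, b15b663, b2cfac3, de75f7f, e38541c, f00dcab, fe010ab}.
Reachable from f00dcab: {b2cfac3, f00dcab}.
In de75f7f's history but not f00dcab's: {07d75be, 5a38dac, 8a5a997, 9b4aaa6, 9c307f8, b15b663, de75f7f, e38541c, fe010ab} — 9 commits.

9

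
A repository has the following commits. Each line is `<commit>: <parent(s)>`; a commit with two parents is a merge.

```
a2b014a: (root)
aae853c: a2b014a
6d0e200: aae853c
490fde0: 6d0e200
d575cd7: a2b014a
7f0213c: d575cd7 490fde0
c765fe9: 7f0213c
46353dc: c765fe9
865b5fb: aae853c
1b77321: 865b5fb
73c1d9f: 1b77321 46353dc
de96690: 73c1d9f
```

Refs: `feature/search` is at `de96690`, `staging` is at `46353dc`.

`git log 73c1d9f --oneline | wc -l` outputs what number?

11

Walking parent pointers from 73c1d9f: reachable set = {1b77321, 46353dc, 490fde0, 6d0e200, 73c1d9f, 7f0213c, 865b5fb, a2b014a, aae853c, c765fe9, d575cd7}.
That is 11 commits.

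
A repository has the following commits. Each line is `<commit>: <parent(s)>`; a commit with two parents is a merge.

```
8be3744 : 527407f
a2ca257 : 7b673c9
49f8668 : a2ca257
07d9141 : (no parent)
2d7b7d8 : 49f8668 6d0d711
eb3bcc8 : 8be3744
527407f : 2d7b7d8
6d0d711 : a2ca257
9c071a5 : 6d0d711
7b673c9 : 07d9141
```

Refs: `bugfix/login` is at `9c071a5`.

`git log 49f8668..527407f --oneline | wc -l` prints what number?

3

Reachable from 527407f: {07d9141, 2d7b7d8, 49f8668, 527407f, 6d0d711, 7b673c9, a2ca257}.
Reachable from 49f8668: {07d9141, 49f8668, 7b673c9, a2ca257}.
In 527407f's history but not 49f8668's: {2d7b7d8, 527407f, 6d0d711} — 3 commits.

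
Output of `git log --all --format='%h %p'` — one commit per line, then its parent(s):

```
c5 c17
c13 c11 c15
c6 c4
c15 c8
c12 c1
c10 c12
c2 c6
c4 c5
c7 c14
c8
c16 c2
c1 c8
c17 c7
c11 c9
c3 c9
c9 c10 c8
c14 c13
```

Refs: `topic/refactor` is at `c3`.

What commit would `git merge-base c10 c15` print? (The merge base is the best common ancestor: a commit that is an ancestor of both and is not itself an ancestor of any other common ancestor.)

c8

Ancestors of c10: {c1, c10, c12, c8}.
Ancestors of c15: {c15, c8}.
Common ancestors: {c8}.
The only common ancestor is c8, so it is the merge base.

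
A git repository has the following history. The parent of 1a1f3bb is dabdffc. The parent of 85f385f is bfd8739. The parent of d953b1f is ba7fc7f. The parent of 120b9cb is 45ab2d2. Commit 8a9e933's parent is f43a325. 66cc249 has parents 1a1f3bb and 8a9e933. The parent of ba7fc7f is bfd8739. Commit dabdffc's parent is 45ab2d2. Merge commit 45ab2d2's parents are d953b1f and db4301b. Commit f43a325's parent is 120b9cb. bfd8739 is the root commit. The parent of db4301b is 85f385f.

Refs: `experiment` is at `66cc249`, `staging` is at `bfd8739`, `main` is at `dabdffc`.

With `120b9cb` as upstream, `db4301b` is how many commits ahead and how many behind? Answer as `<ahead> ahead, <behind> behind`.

Reachable from db4301b: {85f385f, bfd8739, db4301b}.
Reachable from 120b9cb: {120b9cb, 45ab2d2, 85f385f, ba7fc7f, bfd8739, d953b1f, db4301b}.
Only in db4301b's history (ahead): {} — 0.
Only in 120b9cb's history (behind): {120b9cb, 45ab2d2, ba7fc7f, d953b1f} — 4.

0 ahead, 4 behind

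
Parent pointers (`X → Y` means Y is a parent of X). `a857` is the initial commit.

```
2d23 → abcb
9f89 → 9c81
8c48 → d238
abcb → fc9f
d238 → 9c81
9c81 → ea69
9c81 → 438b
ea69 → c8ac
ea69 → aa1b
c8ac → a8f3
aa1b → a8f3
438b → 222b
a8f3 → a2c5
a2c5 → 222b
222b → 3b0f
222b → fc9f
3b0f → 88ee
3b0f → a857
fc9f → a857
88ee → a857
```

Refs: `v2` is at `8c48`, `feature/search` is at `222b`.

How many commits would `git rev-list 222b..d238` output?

Reachable from d238: {222b, 3b0f, 438b, 88ee, 9c81, a2c5, a857, a8f3, aa1b, c8ac, d238, ea69, fc9f}.
Reachable from 222b: {222b, 3b0f, 88ee, a857, fc9f}.
In d238's history but not 222b's: {438b, 9c81, a2c5, a8f3, aa1b, c8ac, d238, ea69} — 8 commits.

8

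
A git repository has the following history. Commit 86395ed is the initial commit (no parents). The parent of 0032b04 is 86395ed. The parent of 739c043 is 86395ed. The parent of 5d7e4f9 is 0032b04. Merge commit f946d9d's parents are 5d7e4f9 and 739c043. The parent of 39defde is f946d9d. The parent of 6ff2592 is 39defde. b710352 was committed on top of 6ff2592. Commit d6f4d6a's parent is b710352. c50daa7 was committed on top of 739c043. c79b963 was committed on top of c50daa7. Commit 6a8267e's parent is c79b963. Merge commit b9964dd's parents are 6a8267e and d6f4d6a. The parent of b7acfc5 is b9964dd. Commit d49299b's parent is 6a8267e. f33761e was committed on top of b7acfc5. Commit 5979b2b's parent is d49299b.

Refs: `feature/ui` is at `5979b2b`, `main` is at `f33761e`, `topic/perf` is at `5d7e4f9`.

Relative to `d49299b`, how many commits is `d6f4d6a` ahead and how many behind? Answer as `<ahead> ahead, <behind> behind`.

Reachable from d6f4d6a: {0032b04, 39defde, 5d7e4f9, 6ff2592, 739c043, 86395ed, b710352, d6f4d6a, f946d9d}.
Reachable from d49299b: {6a8267e, 739c043, 86395ed, c50daa7, c79b963, d49299b}.
Only in d6f4d6a's history (ahead): {0032b04, 39defde, 5d7e4f9, 6ff2592, b710352, d6f4d6a, f946d9d} — 7.
Only in d49299b's history (behind): {6a8267e, c50daa7, c79b963, d49299b} — 4.

7 ahead, 4 behind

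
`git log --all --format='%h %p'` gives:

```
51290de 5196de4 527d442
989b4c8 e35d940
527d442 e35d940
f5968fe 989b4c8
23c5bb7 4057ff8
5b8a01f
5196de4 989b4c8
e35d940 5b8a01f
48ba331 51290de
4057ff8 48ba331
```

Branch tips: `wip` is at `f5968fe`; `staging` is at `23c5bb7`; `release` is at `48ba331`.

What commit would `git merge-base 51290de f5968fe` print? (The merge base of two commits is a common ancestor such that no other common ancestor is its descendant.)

Ancestors of 51290de: {51290de, 5196de4, 527d442, 5b8a01f, 989b4c8, e35d940}.
Ancestors of f5968fe: {5b8a01f, 989b4c8, e35d940, f5968fe}.
Common ancestors: {5b8a01f, 989b4c8, e35d940}.
Among these, 989b4c8 is not an ancestor of any other common ancestor — it is the merge base.

989b4c8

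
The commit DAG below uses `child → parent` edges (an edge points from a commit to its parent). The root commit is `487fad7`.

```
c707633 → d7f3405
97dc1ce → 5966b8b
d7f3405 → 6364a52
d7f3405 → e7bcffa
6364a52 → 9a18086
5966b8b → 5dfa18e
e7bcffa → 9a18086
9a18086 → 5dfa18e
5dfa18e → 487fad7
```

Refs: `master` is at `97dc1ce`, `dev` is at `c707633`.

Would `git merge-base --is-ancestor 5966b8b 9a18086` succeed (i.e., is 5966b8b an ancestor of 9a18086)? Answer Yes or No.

Ancestors of 9a18086: {487fad7, 5dfa18e, 9a18086}.
5966b8b is not in that set, so it is not an ancestor of 9a18086.

No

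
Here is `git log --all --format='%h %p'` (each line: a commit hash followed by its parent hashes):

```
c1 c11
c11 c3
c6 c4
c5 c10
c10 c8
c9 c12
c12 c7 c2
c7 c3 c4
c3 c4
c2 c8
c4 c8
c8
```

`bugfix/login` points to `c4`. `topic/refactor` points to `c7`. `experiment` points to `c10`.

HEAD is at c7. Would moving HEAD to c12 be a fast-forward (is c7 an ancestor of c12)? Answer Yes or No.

A fast-forward from c7 to c12 is possible iff c7 is an ancestor of c12.
Ancestors of c12: {c12, c2, c3, c4, c7, c8}.
c7 is among them, so fast-forward is possible.

Yes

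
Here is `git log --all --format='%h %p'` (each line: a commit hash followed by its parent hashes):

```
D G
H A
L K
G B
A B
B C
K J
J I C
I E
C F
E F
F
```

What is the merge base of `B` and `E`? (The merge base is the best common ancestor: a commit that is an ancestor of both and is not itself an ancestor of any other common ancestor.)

F

Ancestors of B: {B, C, F}.
Ancestors of E: {E, F}.
Common ancestors: {F}.
The only common ancestor is F, so it is the merge base.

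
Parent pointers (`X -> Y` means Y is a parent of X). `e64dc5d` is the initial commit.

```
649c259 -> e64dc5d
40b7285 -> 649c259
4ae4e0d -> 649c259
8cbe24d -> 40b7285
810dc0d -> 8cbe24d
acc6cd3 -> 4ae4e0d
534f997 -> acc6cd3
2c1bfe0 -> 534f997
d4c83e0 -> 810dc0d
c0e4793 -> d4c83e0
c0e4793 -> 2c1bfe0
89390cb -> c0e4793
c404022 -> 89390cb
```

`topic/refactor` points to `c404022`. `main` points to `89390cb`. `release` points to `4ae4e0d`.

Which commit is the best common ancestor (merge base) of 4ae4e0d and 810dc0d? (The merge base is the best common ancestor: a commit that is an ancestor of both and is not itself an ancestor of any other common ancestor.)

Ancestors of 4ae4e0d: {4ae4e0d, 649c259, e64dc5d}.
Ancestors of 810dc0d: {40b7285, 649c259, 810dc0d, 8cbe24d, e64dc5d}.
Common ancestors: {649c259, e64dc5d}.
Among these, 649c259 is not an ancestor of any other common ancestor — it is the merge base.

649c259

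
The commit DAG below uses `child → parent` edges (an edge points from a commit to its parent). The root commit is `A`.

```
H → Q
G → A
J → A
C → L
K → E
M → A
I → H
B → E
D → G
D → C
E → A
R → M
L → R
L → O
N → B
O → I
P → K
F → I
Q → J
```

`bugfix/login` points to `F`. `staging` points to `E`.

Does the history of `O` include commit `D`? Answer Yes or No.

Ancestors of O: {A, H, I, J, O, Q}.
D is not in that set, so it is not an ancestor of O.

No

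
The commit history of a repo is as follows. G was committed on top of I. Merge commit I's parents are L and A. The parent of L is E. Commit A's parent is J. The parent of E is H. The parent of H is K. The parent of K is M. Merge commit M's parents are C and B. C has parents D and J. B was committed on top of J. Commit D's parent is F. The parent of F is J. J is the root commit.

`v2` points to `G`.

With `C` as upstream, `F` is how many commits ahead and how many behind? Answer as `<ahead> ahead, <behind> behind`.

Reachable from F: {F, J}.
Reachable from C: {C, D, F, J}.
Only in F's history (ahead): {} — 0.
Only in C's history (behind): {C, D} — 2.

0 ahead, 2 behind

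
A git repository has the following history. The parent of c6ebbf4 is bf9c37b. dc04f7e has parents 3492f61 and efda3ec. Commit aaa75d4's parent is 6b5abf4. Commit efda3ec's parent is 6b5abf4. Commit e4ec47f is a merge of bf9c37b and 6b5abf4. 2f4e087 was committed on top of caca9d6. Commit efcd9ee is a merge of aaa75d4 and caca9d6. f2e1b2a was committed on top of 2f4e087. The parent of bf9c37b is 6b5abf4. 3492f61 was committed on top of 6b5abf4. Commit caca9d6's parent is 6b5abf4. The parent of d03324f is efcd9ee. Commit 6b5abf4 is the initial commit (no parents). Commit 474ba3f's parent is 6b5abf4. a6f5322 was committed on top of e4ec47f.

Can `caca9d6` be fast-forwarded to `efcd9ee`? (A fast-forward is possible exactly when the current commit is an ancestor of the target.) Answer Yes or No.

A fast-forward from caca9d6 to efcd9ee is possible iff caca9d6 is an ancestor of efcd9ee.
Ancestors of efcd9ee: {6b5abf4, aaa75d4, caca9d6, efcd9ee}.
caca9d6 is among them, so fast-forward is possible.

Yes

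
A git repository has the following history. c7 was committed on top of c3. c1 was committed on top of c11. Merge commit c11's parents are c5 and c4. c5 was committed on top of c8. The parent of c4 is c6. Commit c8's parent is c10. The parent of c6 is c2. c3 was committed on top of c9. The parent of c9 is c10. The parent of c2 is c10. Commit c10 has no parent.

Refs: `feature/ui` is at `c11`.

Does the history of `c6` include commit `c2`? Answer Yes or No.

Yes

Ancestors of c6 (commits reachable by following parents): {c10, c2, c6}.
c2 is in that set, so it is an ancestor of c6.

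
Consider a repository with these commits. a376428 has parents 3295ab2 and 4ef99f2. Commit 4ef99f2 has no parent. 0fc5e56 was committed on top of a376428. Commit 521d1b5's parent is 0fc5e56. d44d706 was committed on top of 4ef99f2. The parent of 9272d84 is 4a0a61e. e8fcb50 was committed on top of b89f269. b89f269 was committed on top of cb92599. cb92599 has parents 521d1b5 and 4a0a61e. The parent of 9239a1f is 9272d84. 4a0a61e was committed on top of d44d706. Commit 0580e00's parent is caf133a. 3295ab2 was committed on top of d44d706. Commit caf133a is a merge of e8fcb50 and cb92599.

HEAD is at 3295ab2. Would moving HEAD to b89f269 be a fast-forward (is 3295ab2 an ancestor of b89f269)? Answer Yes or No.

Yes

A fast-forward from 3295ab2 to b89f269 is possible iff 3295ab2 is an ancestor of b89f269.
Ancestors of b89f269: {0fc5e56, 3295ab2, 4a0a61e, 4ef99f2, 521d1b5, a376428, b89f269, cb92599, d44d706}.
3295ab2 is among them, so fast-forward is possible.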